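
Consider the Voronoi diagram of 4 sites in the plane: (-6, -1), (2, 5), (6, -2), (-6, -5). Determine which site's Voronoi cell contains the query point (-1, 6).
Nearest site = (2, 5)

The Voronoi cell of site s contains exactly those query points closer to s than to any other site. Compute squared distances from q = (-1, 6) to each site:
  (2 − -1)² + (5 − 6)² = 10
  (-6 − -1)² + (-1 − 6)² = 74
  (6 − -1)² + (-2 − 6)² = 113
  (-6 − -1)² + (-5 − 6)² = 146
Minimum is attained by (2, 5), so q lies in its Voronoi cell.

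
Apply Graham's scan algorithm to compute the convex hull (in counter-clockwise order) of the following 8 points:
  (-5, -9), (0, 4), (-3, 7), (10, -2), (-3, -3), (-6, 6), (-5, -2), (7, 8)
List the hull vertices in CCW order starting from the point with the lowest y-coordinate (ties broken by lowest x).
Hull (CCW) = [(-5, -9), (10, -2), (7, 8), (-3, 7), (-6, 6)]

Graham scan procedure:
  1. Find the pivot p₀ = point with lowest y (tie → lowest x): (-5, -9).
  2. Sort the remaining points by polar angle around p₀.
  3. Walk through sorted points, maintaining a stack; pop the top while the last three entries make a non-left turn (cross product ≤ 0).
  4. Final stack is the convex hull in CCW order: (-5, -9), (10, -2), (7, 8), (-3, 7), (-6, 6).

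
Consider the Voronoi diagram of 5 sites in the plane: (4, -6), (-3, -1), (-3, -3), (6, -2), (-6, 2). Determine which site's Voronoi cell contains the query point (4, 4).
Nearest site = (6, -2)

The Voronoi cell of site s contains exactly those query points closer to s than to any other site. Compute squared distances from q = (4, 4) to each site:
  (6 − 4)² + (-2 − 4)² = 40
  (-3 − 4)² + (-1 − 4)² = 74
  (-3 − 4)² + (-3 − 4)² = 98
  (4 − 4)² + (-6 − 4)² = 100
  (-6 − 4)² + (2 − 4)² = 104
Minimum is attained by (6, -2), so q lies in its Voronoi cell.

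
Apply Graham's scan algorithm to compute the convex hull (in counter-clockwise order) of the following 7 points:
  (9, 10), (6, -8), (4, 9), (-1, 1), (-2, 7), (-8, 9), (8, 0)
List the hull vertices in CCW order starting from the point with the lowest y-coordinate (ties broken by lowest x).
Hull (CCW) = [(6, -8), (8, 0), (9, 10), (-8, 9)]

Graham scan procedure:
  1. Find the pivot p₀ = point with lowest y (tie → lowest x): (6, -8).
  2. Sort the remaining points by polar angle around p₀.
  3. Walk through sorted points, maintaining a stack; pop the top while the last three entries make a non-left turn (cross product ≤ 0).
  4. Final stack is the convex hull in CCW order: (6, -8), (8, 0), (9, 10), (-8, 9).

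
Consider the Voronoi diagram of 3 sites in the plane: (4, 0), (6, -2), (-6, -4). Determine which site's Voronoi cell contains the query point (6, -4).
Nearest site = (6, -2)

The Voronoi cell of site s contains exactly those query points closer to s than to any other site. Compute squared distances from q = (6, -4) to each site:
  (6 − 6)² + (-2 − -4)² = 4
  (4 − 6)² + (0 − -4)² = 20
  (-6 − 6)² + (-4 − -4)² = 144
Minimum is attained by (6, -2), so q lies in its Voronoi cell.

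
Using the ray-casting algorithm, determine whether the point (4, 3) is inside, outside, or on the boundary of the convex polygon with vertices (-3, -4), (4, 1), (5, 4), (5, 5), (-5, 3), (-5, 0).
The point (4, 3) lies strictly inside the polygon

Cast a horizontal ray to the right from the query point and count how many polygon edges it crosses (each edge strictly once or zero times, handled with the usual half-open convention). 
Parity of crossings → odd ⇒ inside.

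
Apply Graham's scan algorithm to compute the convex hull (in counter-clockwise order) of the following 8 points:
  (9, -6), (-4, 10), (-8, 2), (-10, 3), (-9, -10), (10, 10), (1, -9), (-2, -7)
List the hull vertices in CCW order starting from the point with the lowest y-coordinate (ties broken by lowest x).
Hull (CCW) = [(-9, -10), (1, -9), (9, -6), (10, 10), (-4, 10), (-10, 3)]

Graham scan procedure:
  1. Find the pivot p₀ = point with lowest y (tie → lowest x): (-9, -10).
  2. Sort the remaining points by polar angle around p₀.
  3. Walk through sorted points, maintaining a stack; pop the top while the last three entries make a non-left turn (cross product ≤ 0).
  4. Final stack is the convex hull in CCW order: (-9, -10), (1, -9), (9, -6), (10, 10), (-4, 10), (-10, 3).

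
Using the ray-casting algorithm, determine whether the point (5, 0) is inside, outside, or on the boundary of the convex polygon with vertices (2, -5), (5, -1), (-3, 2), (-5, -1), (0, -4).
The point (5, 0) lies strictly outside the polygon

Cast a horizontal ray to the right from the query point and count how many polygon edges it crosses (each edge strictly once or zero times, handled with the usual half-open convention). 
Parity of crossings → even ⇒ outside.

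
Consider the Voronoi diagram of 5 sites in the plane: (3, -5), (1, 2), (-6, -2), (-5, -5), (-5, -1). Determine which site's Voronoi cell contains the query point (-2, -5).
Nearest site = (-5, -5)

The Voronoi cell of site s contains exactly those query points closer to s than to any other site. Compute squared distances from q = (-2, -5) to each site:
  (-5 − -2)² + (-5 − -5)² = 9
  (-6 − -2)² + (-2 − -5)² = 25
  (-5 − -2)² + (-1 − -5)² = 25
  (3 − -2)² + (-5 − -5)² = 25
  (1 − -2)² + (2 − -5)² = 58
Minimum is attained by (-5, -5), so q lies in its Voronoi cell.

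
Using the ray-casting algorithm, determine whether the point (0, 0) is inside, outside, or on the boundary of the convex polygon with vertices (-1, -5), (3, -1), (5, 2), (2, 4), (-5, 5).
The point (0, 0) lies strictly inside the polygon

Cast a horizontal ray to the right from the query point and count how many polygon edges it crosses (each edge strictly once or zero times, handled with the usual half-open convention). 
Parity of crossings → odd ⇒ inside.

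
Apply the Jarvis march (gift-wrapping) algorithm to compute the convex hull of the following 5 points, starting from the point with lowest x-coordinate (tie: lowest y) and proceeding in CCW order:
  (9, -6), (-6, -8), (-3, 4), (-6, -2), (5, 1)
Hull (CCW) = [(-6, -8), (9, -6), (5, 1), (-3, 4), (-6, -2)]

Jarvis march: at each step, from the current hull vertex p, select the next vertex q as the point such that every other point lies strictly to the left of (or on) the directed line p → q. (Equivalently: for every other point r, the cross product (q − p) × (r − p) ≥ 0.)
Starting point (lowest x, tie lowest y): (-6, -8). Wrap until returning to start. Resulting hull: (-6, -8), (9, -6), (5, 1), (-3, 4), (-6, -2).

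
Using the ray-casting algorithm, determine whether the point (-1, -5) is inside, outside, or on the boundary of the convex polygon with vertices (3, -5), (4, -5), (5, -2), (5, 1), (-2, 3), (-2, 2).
The point (-1, -5) lies strictly outside the polygon

Cast a horizontal ray to the right from the query point and count how many polygon edges it crosses (each edge strictly once or zero times, handled with the usual half-open convention). 
Parity of crossings → even ⇒ outside.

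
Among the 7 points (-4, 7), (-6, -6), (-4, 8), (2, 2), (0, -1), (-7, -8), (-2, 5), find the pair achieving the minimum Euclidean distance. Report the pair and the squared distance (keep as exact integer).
Pair = ((-4, 7), (-4, 8)); squared distance = 1

Compute all C(7, 2) = 21 pairwise squared distances (x_i − x_j)² + (y_i − y_j)². The minimum is 1, attained by the pair ((-4, 7), (-4, 8)).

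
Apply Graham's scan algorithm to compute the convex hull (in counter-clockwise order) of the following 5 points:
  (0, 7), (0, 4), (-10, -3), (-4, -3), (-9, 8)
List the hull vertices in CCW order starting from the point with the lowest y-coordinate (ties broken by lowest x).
Hull (CCW) = [(-10, -3), (-4, -3), (0, 4), (0, 7), (-9, 8)]

Graham scan procedure:
  1. Find the pivot p₀ = point with lowest y (tie → lowest x): (-10, -3).
  2. Sort the remaining points by polar angle around p₀.
  3. Walk through sorted points, maintaining a stack; pop the top while the last three entries make a non-left turn (cross product ≤ 0).
  4. Final stack is the convex hull in CCW order: (-10, -3), (-4, -3), (0, 4), (0, 7), (-9, 8).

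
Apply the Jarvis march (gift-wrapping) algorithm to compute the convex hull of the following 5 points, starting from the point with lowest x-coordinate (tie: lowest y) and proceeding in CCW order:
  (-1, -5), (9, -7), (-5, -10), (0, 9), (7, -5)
Hull (CCW) = [(-5, -10), (9, -7), (0, 9)]

Jarvis march: at each step, from the current hull vertex p, select the next vertex q as the point such that every other point lies strictly to the left of (or on) the directed line p → q. (Equivalently: for every other point r, the cross product (q − p) × (r − p) ≥ 0.)
Starting point (lowest x, tie lowest y): (-5, -10). Wrap until returning to start. Resulting hull: (-5, -10), (9, -7), (0, 9).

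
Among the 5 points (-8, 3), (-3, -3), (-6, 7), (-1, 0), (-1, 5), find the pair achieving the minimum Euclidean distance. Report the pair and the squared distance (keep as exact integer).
Pair = ((-3, -3), (-1, 0)); squared distance = 13

Compute all C(5, 2) = 10 pairwise squared distances (x_i − x_j)² + (y_i − y_j)². The minimum is 13, attained by the pair ((-3, -3), (-1, 0)).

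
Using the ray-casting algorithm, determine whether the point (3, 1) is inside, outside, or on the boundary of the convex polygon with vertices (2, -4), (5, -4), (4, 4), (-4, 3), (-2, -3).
The point (3, 1) lies strictly inside the polygon

Cast a horizontal ray to the right from the query point and count how many polygon edges it crosses (each edge strictly once or zero times, handled with the usual half-open convention). 
Parity of crossings → odd ⇒ inside.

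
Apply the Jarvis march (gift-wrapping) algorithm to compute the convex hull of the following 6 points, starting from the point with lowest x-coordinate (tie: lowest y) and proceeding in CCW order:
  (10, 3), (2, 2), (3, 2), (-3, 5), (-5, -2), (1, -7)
Hull (CCW) = [(-5, -2), (1, -7), (10, 3), (-3, 5)]

Jarvis march: at each step, from the current hull vertex p, select the next vertex q as the point such that every other point lies strictly to the left of (or on) the directed line p → q. (Equivalently: for every other point r, the cross product (q − p) × (r − p) ≥ 0.)
Starting point (lowest x, tie lowest y): (-5, -2). Wrap until returning to start. Resulting hull: (-5, -2), (1, -7), (10, 3), (-3, 5).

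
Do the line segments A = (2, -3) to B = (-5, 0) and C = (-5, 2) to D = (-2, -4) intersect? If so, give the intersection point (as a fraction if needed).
Yes; intersection at (-41/11, -6/11) (t = 9/11 on AB, s = 14/33 on CD)

Parametrize AB as A + t(B − A) = (2 + -7 t, -3 + 3 t) and CD as C + s(D − C) = (-5 + 3 s, 2 + -6 s). Solve the linear system for (t, s). Determinant = -33 ≠ 0, so a unique intersection of the containing lines exists. Solution: t = 9/11, s = 14/33 — both in [0, 1], so the segments cross. Intersection point: (-41/11, -6/11).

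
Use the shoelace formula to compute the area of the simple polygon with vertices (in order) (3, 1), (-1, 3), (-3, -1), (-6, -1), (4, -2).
Area = 43/2

Shoelace formula: Area = (1/2) |Σ_i (x_i · y_{i+1} − x_{i+1} · y_i)| (indices mod n). Compute each cross term:
  (3)(3) − (-1)(1) = 10
  (-1)(-1) − (-3)(3) = 10
  (-3)(-1) − (-6)(-1) = -3
  (-6)(-2) − (4)(-1) = 16
  (4)(1) − (3)(-2) = 10
Sum = 43, so (signed) Area = 43/2 = 43/2, |Area| = 43/2.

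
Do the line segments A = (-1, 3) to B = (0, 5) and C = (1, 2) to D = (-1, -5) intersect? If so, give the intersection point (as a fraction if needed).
No (intersection of containing lines falls outside at least one segment)

Parametrize and solve: t = 16/3, s = -5/3. At least one of these is outside [0, 1], so the segments do not intersect.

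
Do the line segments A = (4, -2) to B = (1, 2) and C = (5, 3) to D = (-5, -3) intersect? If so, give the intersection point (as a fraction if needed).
Yes; intersection at (50/29, 30/29) (t = 22/29 on AB, s = 19/58 on CD)

Parametrize AB as A + t(B − A) = (4 + -3 t, -2 + 4 t) and CD as C + s(D − C) = (5 + -10 s, 3 + -6 s). Solve the linear system for (t, s). Determinant = -58 ≠ 0, so a unique intersection of the containing lines exists. Solution: t = 22/29, s = 19/58 — both in [0, 1], so the segments cross. Intersection point: (50/29, 30/29).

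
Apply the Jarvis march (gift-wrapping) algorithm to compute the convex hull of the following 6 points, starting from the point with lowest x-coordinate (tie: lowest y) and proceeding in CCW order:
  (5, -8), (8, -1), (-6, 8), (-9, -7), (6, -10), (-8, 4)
Hull (CCW) = [(-9, -7), (6, -10), (8, -1), (-6, 8), (-8, 4)]

Jarvis march: at each step, from the current hull vertex p, select the next vertex q as the point such that every other point lies strictly to the left of (or on) the directed line p → q. (Equivalently: for every other point r, the cross product (q − p) × (r − p) ≥ 0.)
Starting point (lowest x, tie lowest y): (-9, -7). Wrap until returning to start. Resulting hull: (-9, -7), (6, -10), (8, -1), (-6, 8), (-8, 4).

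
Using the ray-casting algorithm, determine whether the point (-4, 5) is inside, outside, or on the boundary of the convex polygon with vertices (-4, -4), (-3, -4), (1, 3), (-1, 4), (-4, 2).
The point (-4, 5) lies strictly outside the polygon

Cast a horizontal ray to the right from the query point and count how many polygon edges it crosses (each edge strictly once or zero times, handled with the usual half-open convention). 
Parity of crossings → even ⇒ outside.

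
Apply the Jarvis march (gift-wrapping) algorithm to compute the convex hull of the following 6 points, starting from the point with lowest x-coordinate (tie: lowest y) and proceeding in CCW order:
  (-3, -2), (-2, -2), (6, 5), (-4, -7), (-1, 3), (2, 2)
Hull (CCW) = [(-4, -7), (6, 5), (-1, 3), (-3, -2)]

Jarvis march: at each step, from the current hull vertex p, select the next vertex q as the point such that every other point lies strictly to the left of (or on) the directed line p → q. (Equivalently: for every other point r, the cross product (q − p) × (r − p) ≥ 0.)
Starting point (lowest x, tie lowest y): (-4, -7). Wrap until returning to start. Resulting hull: (-4, -7), (6, 5), (-1, 3), (-3, -2).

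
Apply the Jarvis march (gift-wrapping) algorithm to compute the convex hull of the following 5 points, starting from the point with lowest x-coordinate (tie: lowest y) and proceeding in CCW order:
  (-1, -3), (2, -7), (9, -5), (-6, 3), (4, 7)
Hull (CCW) = [(-6, 3), (2, -7), (9, -5), (4, 7)]

Jarvis march: at each step, from the current hull vertex p, select the next vertex q as the point such that every other point lies strictly to the left of (or on) the directed line p → q. (Equivalently: for every other point r, the cross product (q − p) × (r − p) ≥ 0.)
Starting point (lowest x, tie lowest y): (-6, 3). Wrap until returning to start. Resulting hull: (-6, 3), (2, -7), (9, -5), (4, 7).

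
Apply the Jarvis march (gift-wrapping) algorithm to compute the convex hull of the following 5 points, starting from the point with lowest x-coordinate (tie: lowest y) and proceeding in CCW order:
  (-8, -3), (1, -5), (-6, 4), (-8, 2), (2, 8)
Hull (CCW) = [(-8, -3), (1, -5), (2, 8), (-6, 4), (-8, 2)]

Jarvis march: at each step, from the current hull vertex p, select the next vertex q as the point such that every other point lies strictly to the left of (or on) the directed line p → q. (Equivalently: for every other point r, the cross product (q − p) × (r − p) ≥ 0.)
Starting point (lowest x, tie lowest y): (-8, -3). Wrap until returning to start. Resulting hull: (-8, -3), (1, -5), (2, 8), (-6, 4), (-8, 2).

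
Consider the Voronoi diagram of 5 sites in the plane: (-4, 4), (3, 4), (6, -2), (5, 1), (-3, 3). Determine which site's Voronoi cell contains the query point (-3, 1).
Nearest site = (-3, 3)

The Voronoi cell of site s contains exactly those query points closer to s than to any other site. Compute squared distances from q = (-3, 1) to each site:
  (-3 − -3)² + (3 − 1)² = 4
  (-4 − -3)² + (4 − 1)² = 10
  (3 − -3)² + (4 − 1)² = 45
  (5 − -3)² + (1 − 1)² = 64
  (6 − -3)² + (-2 − 1)² = 90
Minimum is attained by (-3, 3), so q lies in its Voronoi cell.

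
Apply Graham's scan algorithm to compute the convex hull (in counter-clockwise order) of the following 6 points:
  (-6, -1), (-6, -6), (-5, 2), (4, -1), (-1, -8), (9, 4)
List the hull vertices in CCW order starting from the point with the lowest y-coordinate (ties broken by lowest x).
Hull (CCW) = [(-1, -8), (9, 4), (-5, 2), (-6, -1), (-6, -6)]

Graham scan procedure:
  1. Find the pivot p₀ = point with lowest y (tie → lowest x): (-1, -8).
  2. Sort the remaining points by polar angle around p₀.
  3. Walk through sorted points, maintaining a stack; pop the top while the last three entries make a non-left turn (cross product ≤ 0).
  4. Final stack is the convex hull in CCW order: (-1, -8), (9, 4), (-5, 2), (-6, -1), (-6, -6).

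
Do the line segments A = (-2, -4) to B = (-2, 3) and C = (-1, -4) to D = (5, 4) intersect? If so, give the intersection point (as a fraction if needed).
No (intersection of containing lines falls outside at least one segment)

Parametrize and solve: t = -4/21, s = -1/6. At least one of these is outside [0, 1], so the segments do not intersect.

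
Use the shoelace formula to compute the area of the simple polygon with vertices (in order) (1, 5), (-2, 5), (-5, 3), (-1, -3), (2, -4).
Area = 38

Shoelace formula: Area = (1/2) |Σ_i (x_i · y_{i+1} − x_{i+1} · y_i)| (indices mod n). Compute each cross term:
  (1)(5) − (-2)(5) = 15
  (-2)(3) − (-5)(5) = 19
  (-5)(-3) − (-1)(3) = 18
  (-1)(-4) − (2)(-3) = 10
  (2)(5) − (1)(-4) = 14
Sum = 76, so (signed) Area = 76/2 = 38, |Area| = 38.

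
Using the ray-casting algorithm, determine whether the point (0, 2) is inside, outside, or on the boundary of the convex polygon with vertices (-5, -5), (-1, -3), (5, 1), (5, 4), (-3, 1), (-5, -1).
The point (0, 2) lies strictly inside the polygon

Cast a horizontal ray to the right from the query point and count how many polygon edges it crosses (each edge strictly once or zero times, handled with the usual half-open convention). 
Parity of crossings → odd ⇒ inside.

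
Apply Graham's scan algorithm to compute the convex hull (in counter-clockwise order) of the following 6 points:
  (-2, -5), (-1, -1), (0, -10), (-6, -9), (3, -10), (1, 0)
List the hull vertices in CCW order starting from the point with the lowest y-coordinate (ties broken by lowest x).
Hull (CCW) = [(0, -10), (3, -10), (1, 0), (-1, -1), (-6, -9)]

Graham scan procedure:
  1. Find the pivot p₀ = point with lowest y (tie → lowest x): (0, -10).
  2. Sort the remaining points by polar angle around p₀.
  3. Walk through sorted points, maintaining a stack; pop the top while the last three entries make a non-left turn (cross product ≤ 0).
  4. Final stack is the convex hull in CCW order: (0, -10), (3, -10), (1, 0), (-1, -1), (-6, -9).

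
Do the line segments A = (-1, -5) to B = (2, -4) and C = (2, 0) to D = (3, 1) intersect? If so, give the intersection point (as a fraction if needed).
No (intersection of containing lines falls outside at least one segment)

Parametrize and solve: t = -1, s = -6. At least one of these is outside [0, 1], so the segments do not intersect.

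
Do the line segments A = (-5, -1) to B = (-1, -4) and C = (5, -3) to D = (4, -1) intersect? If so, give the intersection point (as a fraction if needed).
No (intersection of containing lines falls outside at least one segment)

Parametrize and solve: t = 18/5, s = -22/5. At least one of these is outside [0, 1], so the segments do not intersect.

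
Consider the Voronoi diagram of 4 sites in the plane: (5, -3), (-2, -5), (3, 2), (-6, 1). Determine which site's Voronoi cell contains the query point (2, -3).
Nearest site = (5, -3)

The Voronoi cell of site s contains exactly those query points closer to s than to any other site. Compute squared distances from q = (2, -3) to each site:
  (5 − 2)² + (-3 − -3)² = 9
  (-2 − 2)² + (-5 − -3)² = 20
  (3 − 2)² + (2 − -3)² = 26
  (-6 − 2)² + (1 − -3)² = 80
Minimum is attained by (5, -3), so q lies in its Voronoi cell.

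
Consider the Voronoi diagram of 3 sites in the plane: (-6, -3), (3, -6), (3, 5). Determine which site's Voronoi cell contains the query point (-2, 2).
Nearest site = (3, 5)

The Voronoi cell of site s contains exactly those query points closer to s than to any other site. Compute squared distances from q = (-2, 2) to each site:
  (3 − -2)² + (5 − 2)² = 34
  (-6 − -2)² + (-3 − 2)² = 41
  (3 − -2)² + (-6 − 2)² = 89
Minimum is attained by (3, 5), so q lies in its Voronoi cell.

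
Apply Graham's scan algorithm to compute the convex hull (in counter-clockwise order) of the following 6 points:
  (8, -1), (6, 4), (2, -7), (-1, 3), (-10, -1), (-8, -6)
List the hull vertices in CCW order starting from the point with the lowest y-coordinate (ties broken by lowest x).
Hull (CCW) = [(2, -7), (8, -1), (6, 4), (-1, 3), (-10, -1), (-8, -6)]

Graham scan procedure:
  1. Find the pivot p₀ = point with lowest y (tie → lowest x): (2, -7).
  2. Sort the remaining points by polar angle around p₀.
  3. Walk through sorted points, maintaining a stack; pop the top while the last three entries make a non-left turn (cross product ≤ 0).
  4. Final stack is the convex hull in CCW order: (2, -7), (8, -1), (6, 4), (-1, 3), (-10, -1), (-8, -6).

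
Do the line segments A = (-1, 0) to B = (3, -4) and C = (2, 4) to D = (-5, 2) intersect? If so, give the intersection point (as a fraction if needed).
No (intersection of containing lines falls outside at least one segment)

Parametrize and solve: t = -11/18, s = 7/9. At least one of these is outside [0, 1], so the segments do not intersect.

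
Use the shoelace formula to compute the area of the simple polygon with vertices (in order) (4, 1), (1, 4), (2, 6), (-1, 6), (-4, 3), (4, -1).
Area = 26

Shoelace formula: Area = (1/2) |Σ_i (x_i · y_{i+1} − x_{i+1} · y_i)| (indices mod n). Compute each cross term:
  (4)(4) − (1)(1) = 15
  (1)(6) − (2)(4) = -2
  (2)(6) − (-1)(6) = 18
  (-1)(3) − (-4)(6) = 21
  (-4)(-1) − (4)(3) = -8
  (4)(1) − (4)(-1) = 8
Sum = 52, so (signed) Area = 52/2 = 26, |Area| = 26.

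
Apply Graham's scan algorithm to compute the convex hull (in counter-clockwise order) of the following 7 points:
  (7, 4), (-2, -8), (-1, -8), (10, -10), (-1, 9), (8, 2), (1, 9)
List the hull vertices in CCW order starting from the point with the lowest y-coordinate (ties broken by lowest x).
Hull (CCW) = [(10, -10), (8, 2), (7, 4), (1, 9), (-1, 9), (-2, -8)]

Graham scan procedure:
  1. Find the pivot p₀ = point with lowest y (tie → lowest x): (10, -10).
  2. Sort the remaining points by polar angle around p₀.
  3. Walk through sorted points, maintaining a stack; pop the top while the last three entries make a non-left turn (cross product ≤ 0).
  4. Final stack is the convex hull in CCW order: (10, -10), (8, 2), (7, 4), (1, 9), (-1, 9), (-2, -8).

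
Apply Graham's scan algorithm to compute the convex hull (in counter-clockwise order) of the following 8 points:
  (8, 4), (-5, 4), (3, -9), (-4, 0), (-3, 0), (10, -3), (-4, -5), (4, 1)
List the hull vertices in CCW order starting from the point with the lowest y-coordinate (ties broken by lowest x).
Hull (CCW) = [(3, -9), (10, -3), (8, 4), (-5, 4), (-4, -5)]

Graham scan procedure:
  1. Find the pivot p₀ = point with lowest y (tie → lowest x): (3, -9).
  2. Sort the remaining points by polar angle around p₀.
  3. Walk through sorted points, maintaining a stack; pop the top while the last three entries make a non-left turn (cross product ≤ 0).
  4. Final stack is the convex hull in CCW order: (3, -9), (10, -3), (8, 4), (-5, 4), (-4, -5).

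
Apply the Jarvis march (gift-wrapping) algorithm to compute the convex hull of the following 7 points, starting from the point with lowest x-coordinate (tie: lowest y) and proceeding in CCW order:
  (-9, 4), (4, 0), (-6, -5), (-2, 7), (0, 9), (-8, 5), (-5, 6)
Hull (CCW) = [(-9, 4), (-6, -5), (4, 0), (0, 9), (-8, 5)]

Jarvis march: at each step, from the current hull vertex p, select the next vertex q as the point such that every other point lies strictly to the left of (or on) the directed line p → q. (Equivalently: for every other point r, the cross product (q − p) × (r − p) ≥ 0.)
Starting point (lowest x, tie lowest y): (-9, 4). Wrap until returning to start. Resulting hull: (-9, 4), (-6, -5), (4, 0), (0, 9), (-8, 5).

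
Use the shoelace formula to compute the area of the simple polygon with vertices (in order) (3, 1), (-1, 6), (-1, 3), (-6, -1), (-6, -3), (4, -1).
Area = 39

Shoelace formula: Area = (1/2) |Σ_i (x_i · y_{i+1} − x_{i+1} · y_i)| (indices mod n). Compute each cross term:
  (3)(6) − (-1)(1) = 19
  (-1)(3) − (-1)(6) = 3
  (-1)(-1) − (-6)(3) = 19
  (-6)(-3) − (-6)(-1) = 12
  (-6)(-1) − (4)(-3) = 18
  (4)(1) − (3)(-1) = 7
Sum = 78, so (signed) Area = 78/2 = 39, |Area| = 39.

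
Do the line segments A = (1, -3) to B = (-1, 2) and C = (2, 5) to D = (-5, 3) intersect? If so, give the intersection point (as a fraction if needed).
No (intersection of containing lines falls outside at least one segment)

Parametrize and solve: t = 18/13, s = 7/13. At least one of these is outside [0, 1], so the segments do not intersect.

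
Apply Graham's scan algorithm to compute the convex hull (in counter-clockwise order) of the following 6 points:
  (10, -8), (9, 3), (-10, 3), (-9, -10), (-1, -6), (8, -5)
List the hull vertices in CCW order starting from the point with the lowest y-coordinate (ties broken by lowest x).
Hull (CCW) = [(-9, -10), (10, -8), (9, 3), (-10, 3)]

Graham scan procedure:
  1. Find the pivot p₀ = point with lowest y (tie → lowest x): (-9, -10).
  2. Sort the remaining points by polar angle around p₀.
  3. Walk through sorted points, maintaining a stack; pop the top while the last three entries make a non-left turn (cross product ≤ 0).
  4. Final stack is the convex hull in CCW order: (-9, -10), (10, -8), (9, 3), (-10, 3).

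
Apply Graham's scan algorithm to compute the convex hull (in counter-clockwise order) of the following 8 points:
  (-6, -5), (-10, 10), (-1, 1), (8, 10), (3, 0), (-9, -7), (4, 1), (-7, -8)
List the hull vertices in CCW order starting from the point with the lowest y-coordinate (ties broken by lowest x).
Hull (CCW) = [(-7, -8), (3, 0), (4, 1), (8, 10), (-10, 10), (-9, -7)]

Graham scan procedure:
  1. Find the pivot p₀ = point with lowest y (tie → lowest x): (-7, -8).
  2. Sort the remaining points by polar angle around p₀.
  3. Walk through sorted points, maintaining a stack; pop the top while the last three entries make a non-left turn (cross product ≤ 0).
  4. Final stack is the convex hull in CCW order: (-7, -8), (3, 0), (4, 1), (8, 10), (-10, 10), (-9, -7).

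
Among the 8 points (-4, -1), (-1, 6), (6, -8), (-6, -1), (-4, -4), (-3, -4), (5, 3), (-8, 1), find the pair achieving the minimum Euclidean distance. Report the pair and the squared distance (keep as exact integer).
Pair = ((-4, -4), (-3, -4)); squared distance = 1

Compute all C(8, 2) = 28 pairwise squared distances (x_i − x_j)² + (y_i − y_j)². The minimum is 1, attained by the pair ((-4, -4), (-3, -4)).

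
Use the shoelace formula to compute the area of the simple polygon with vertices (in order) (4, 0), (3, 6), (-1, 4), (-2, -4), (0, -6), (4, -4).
Area = 53

Shoelace formula: Area = (1/2) |Σ_i (x_i · y_{i+1} − x_{i+1} · y_i)| (indices mod n). Compute each cross term:
  (4)(6) − (3)(0) = 24
  (3)(4) − (-1)(6) = 18
  (-1)(-4) − (-2)(4) = 12
  (-2)(-6) − (0)(-4) = 12
  (0)(-4) − (4)(-6) = 24
  (4)(0) − (4)(-4) = 16
Sum = 106, so (signed) Area = 106/2 = 53, |Area| = 53.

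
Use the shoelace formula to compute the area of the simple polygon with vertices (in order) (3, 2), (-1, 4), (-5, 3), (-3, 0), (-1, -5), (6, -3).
Area = 109/2

Shoelace formula: Area = (1/2) |Σ_i (x_i · y_{i+1} − x_{i+1} · y_i)| (indices mod n). Compute each cross term:
  (3)(4) − (-1)(2) = 14
  (-1)(3) − (-5)(4) = 17
  (-5)(0) − (-3)(3) = 9
  (-3)(-5) − (-1)(0) = 15
  (-1)(-3) − (6)(-5) = 33
  (6)(2) − (3)(-3) = 21
Sum = 109, so (signed) Area = 109/2 = 109/2, |Area| = 109/2.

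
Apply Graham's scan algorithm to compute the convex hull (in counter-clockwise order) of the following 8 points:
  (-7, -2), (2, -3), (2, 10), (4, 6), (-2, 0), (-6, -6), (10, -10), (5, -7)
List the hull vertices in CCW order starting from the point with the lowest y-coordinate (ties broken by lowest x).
Hull (CCW) = [(10, -10), (4, 6), (2, 10), (-7, -2), (-6, -6)]

Graham scan procedure:
  1. Find the pivot p₀ = point with lowest y (tie → lowest x): (10, -10).
  2. Sort the remaining points by polar angle around p₀.
  3. Walk through sorted points, maintaining a stack; pop the top while the last three entries make a non-left turn (cross product ≤ 0).
  4. Final stack is the convex hull in CCW order: (10, -10), (4, 6), (2, 10), (-7, -2), (-6, -6).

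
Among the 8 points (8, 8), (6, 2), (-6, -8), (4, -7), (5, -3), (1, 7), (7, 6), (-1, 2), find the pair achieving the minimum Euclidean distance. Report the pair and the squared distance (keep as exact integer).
Pair = ((8, 8), (7, 6)); squared distance = 5

Compute all C(8, 2) = 28 pairwise squared distances (x_i − x_j)² + (y_i − y_j)². The minimum is 5, attained by the pair ((8, 8), (7, 6)).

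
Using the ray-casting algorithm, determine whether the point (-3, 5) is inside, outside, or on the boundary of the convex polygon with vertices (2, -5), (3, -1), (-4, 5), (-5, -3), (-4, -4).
The point (-3, 5) lies strictly outside the polygon

Cast a horizontal ray to the right from the query point and count how many polygon edges it crosses (each edge strictly once or zero times, handled with the usual half-open convention). 
Parity of crossings → even ⇒ outside.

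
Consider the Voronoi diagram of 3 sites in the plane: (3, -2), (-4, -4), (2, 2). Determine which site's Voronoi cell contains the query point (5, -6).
Nearest site = (3, -2)

The Voronoi cell of site s contains exactly those query points closer to s than to any other site. Compute squared distances from q = (5, -6) to each site:
  (3 − 5)² + (-2 − -6)² = 20
  (2 − 5)² + (2 − -6)² = 73
  (-4 − 5)² + (-4 − -6)² = 85
Minimum is attained by (3, -2), so q lies in its Voronoi cell.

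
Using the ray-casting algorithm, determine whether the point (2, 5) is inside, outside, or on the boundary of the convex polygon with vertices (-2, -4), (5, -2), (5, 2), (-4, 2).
The point (2, 5) lies strictly outside the polygon

Cast a horizontal ray to the right from the query point and count how many polygon edges it crosses (each edge strictly once or zero times, handled with the usual half-open convention). 
Parity of crossings → even ⇒ outside.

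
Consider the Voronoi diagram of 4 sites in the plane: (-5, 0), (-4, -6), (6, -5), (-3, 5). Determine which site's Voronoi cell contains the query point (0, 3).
Nearest site = (-3, 5)

The Voronoi cell of site s contains exactly those query points closer to s than to any other site. Compute squared distances from q = (0, 3) to each site:
  (-3 − 0)² + (5 − 3)² = 13
  (-5 − 0)² + (0 − 3)² = 34
  (-4 − 0)² + (-6 − 3)² = 97
  (6 − 0)² + (-5 − 3)² = 100
Minimum is attained by (-3, 5), so q lies in its Voronoi cell.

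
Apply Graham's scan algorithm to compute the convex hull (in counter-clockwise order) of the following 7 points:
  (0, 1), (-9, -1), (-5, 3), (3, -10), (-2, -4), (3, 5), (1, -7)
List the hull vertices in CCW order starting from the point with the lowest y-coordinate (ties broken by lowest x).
Hull (CCW) = [(3, -10), (3, 5), (-5, 3), (-9, -1)]

Graham scan procedure:
  1. Find the pivot p₀ = point with lowest y (tie → lowest x): (3, -10).
  2. Sort the remaining points by polar angle around p₀.
  3. Walk through sorted points, maintaining a stack; pop the top while the last three entries make a non-left turn (cross product ≤ 0).
  4. Final stack is the convex hull in CCW order: (3, -10), (3, 5), (-5, 3), (-9, -1).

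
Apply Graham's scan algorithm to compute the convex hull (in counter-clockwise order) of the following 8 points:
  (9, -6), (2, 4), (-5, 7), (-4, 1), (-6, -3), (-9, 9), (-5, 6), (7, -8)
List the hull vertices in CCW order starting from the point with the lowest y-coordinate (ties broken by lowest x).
Hull (CCW) = [(7, -8), (9, -6), (2, 4), (-9, 9), (-6, -3)]

Graham scan procedure:
  1. Find the pivot p₀ = point with lowest y (tie → lowest x): (7, -8).
  2. Sort the remaining points by polar angle around p₀.
  3. Walk through sorted points, maintaining a stack; pop the top while the last three entries make a non-left turn (cross product ≤ 0).
  4. Final stack is the convex hull in CCW order: (7, -8), (9, -6), (2, 4), (-9, 9), (-6, -3).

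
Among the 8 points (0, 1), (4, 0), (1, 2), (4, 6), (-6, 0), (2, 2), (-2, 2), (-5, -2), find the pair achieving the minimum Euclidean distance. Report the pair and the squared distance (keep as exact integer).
Pair = ((1, 2), (2, 2)); squared distance = 1

Compute all C(8, 2) = 28 pairwise squared distances (x_i − x_j)² + (y_i − y_j)². The minimum is 1, attained by the pair ((1, 2), (2, 2)).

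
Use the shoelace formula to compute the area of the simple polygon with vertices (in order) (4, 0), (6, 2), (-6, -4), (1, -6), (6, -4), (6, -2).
Area = 44

Shoelace formula: Area = (1/2) |Σ_i (x_i · y_{i+1} − x_{i+1} · y_i)| (indices mod n). Compute each cross term:
  (4)(2) − (6)(0) = 8
  (6)(-4) − (-6)(2) = -12
  (-6)(-6) − (1)(-4) = 40
  (1)(-4) − (6)(-6) = 32
  (6)(-2) − (6)(-4) = 12
  (6)(0) − (4)(-2) = 8
Sum = 88, so (signed) Area = 88/2 = 44, |Area| = 44.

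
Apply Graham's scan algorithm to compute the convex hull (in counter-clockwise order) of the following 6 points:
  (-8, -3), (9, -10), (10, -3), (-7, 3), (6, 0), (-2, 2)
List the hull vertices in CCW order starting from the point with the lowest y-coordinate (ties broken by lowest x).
Hull (CCW) = [(9, -10), (10, -3), (6, 0), (-2, 2), (-7, 3), (-8, -3)]

Graham scan procedure:
  1. Find the pivot p₀ = point with lowest y (tie → lowest x): (9, -10).
  2. Sort the remaining points by polar angle around p₀.
  3. Walk through sorted points, maintaining a stack; pop the top while the last three entries make a non-left turn (cross product ≤ 0).
  4. Final stack is the convex hull in CCW order: (9, -10), (10, -3), (6, 0), (-2, 2), (-7, 3), (-8, -3).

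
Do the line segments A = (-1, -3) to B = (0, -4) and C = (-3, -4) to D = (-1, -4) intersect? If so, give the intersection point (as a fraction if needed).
No (intersection of containing lines falls outside at least one segment)

Parametrize and solve: t = 1, s = 3/2. At least one of these is outside [0, 1], so the segments do not intersect.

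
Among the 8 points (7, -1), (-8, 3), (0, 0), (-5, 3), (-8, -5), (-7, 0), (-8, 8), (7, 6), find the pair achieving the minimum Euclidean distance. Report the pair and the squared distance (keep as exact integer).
Pair = ((-8, 3), (-5, 3)); squared distance = 9

Compute all C(8, 2) = 28 pairwise squared distances (x_i − x_j)² + (y_i − y_j)². The minimum is 9, attained by the pair ((-8, 3), (-5, 3)).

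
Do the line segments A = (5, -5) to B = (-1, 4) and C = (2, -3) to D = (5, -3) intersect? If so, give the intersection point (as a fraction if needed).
Yes; intersection at (11/3, -3) (t = 2/9 on AB, s = 5/9 on CD)

Parametrize AB as A + t(B − A) = (5 + -6 t, -5 + 9 t) and CD as C + s(D − C) = (2 + 3 s, -3 + 0 s). Solve the linear system for (t, s). Determinant = 27 ≠ 0, so a unique intersection of the containing lines exists. Solution: t = 2/9, s = 5/9 — both in [0, 1], so the segments cross. Intersection point: (11/3, -3).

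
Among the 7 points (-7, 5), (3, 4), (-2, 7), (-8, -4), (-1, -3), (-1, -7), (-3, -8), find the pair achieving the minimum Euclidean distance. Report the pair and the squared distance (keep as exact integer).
Pair = ((-1, -7), (-3, -8)); squared distance = 5

Compute all C(7, 2) = 21 pairwise squared distances (x_i − x_j)² + (y_i − y_j)². The minimum is 5, attained by the pair ((-1, -7), (-3, -8)).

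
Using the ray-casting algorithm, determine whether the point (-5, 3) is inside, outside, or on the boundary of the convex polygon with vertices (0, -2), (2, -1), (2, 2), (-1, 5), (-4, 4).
The point (-5, 3) lies strictly outside the polygon

Cast a horizontal ray to the right from the query point and count how many polygon edges it crosses (each edge strictly once or zero times, handled with the usual half-open convention). 
Parity of crossings → even ⇒ outside.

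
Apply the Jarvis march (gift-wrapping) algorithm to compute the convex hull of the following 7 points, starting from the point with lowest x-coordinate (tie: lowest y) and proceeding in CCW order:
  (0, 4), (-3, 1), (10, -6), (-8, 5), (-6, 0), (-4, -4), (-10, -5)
Hull (CCW) = [(-10, -5), (10, -6), (0, 4), (-8, 5)]

Jarvis march: at each step, from the current hull vertex p, select the next vertex q as the point such that every other point lies strictly to the left of (or on) the directed line p → q. (Equivalently: for every other point r, the cross product (q − p) × (r − p) ≥ 0.)
Starting point (lowest x, tie lowest y): (-10, -5). Wrap until returning to start. Resulting hull: (-10, -5), (10, -6), (0, 4), (-8, 5).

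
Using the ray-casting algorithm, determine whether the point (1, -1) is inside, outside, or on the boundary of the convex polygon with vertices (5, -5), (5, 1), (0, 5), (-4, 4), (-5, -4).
The point (1, -1) lies strictly inside the polygon

Cast a horizontal ray to the right from the query point and count how many polygon edges it crosses (each edge strictly once or zero times, handled with the usual half-open convention). 
Parity of crossings → odd ⇒ inside.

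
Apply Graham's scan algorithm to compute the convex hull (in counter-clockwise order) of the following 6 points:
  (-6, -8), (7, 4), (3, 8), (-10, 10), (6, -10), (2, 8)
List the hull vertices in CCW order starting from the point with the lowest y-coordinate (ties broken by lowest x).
Hull (CCW) = [(6, -10), (7, 4), (3, 8), (-10, 10), (-6, -8)]

Graham scan procedure:
  1. Find the pivot p₀ = point with lowest y (tie → lowest x): (6, -10).
  2. Sort the remaining points by polar angle around p₀.
  3. Walk through sorted points, maintaining a stack; pop the top while the last three entries make a non-left turn (cross product ≤ 0).
  4. Final stack is the convex hull in CCW order: (6, -10), (7, 4), (3, 8), (-10, 10), (-6, -8).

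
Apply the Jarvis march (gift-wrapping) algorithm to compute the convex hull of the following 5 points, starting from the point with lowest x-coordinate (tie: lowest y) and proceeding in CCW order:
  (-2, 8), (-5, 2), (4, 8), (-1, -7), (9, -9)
Hull (CCW) = [(-5, 2), (-1, -7), (9, -9), (4, 8), (-2, 8)]

Jarvis march: at each step, from the current hull vertex p, select the next vertex q as the point such that every other point lies strictly to the left of (or on) the directed line p → q. (Equivalently: for every other point r, the cross product (q − p) × (r − p) ≥ 0.)
Starting point (lowest x, tie lowest y): (-5, 2). Wrap until returning to start. Resulting hull: (-5, 2), (-1, -7), (9, -9), (4, 8), (-2, 8).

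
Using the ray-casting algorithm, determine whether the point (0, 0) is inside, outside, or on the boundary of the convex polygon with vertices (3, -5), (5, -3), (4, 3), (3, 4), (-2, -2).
The point (0, 0) lies strictly inside the polygon

Cast a horizontal ray to the right from the query point and count how many polygon edges it crosses (each edge strictly once or zero times, handled with the usual half-open convention). 
Parity of crossings → odd ⇒ inside.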